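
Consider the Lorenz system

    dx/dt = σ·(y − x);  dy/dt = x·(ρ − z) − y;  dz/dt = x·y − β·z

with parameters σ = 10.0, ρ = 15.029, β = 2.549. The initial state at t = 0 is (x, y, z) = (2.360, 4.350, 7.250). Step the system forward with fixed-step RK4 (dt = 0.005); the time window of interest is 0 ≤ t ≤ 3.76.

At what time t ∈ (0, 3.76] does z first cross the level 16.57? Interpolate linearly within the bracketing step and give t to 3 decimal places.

t=0.000: state=(2.360, 4.350, 7.250)
step 1 (dt=0.005): k1=(19.900, 14.008, -8.214), k2=(19.753, 14.410, -7.861), k3=(19.766, 14.404, -7.863), k4=(19.632, 14.802, -7.507); state += dt/6·(k1+2k2+2k3+k4)
t=0.005: state=(2.459, 4.422, 7.211)
t=0.010: state=(2.556, 4.498, 7.175)
t=0.015: state=(2.653, 4.578, 7.143)
continuing one RK4 step at a time; state shown every 40 steps (Δt=0.2):
t=0.200: state=(6.754, 9.398, 9.573)
t=0.330: state=(9.440, 10.173, 16.531)
next step: t=0.335: state=(9.473, 10.045, 16.796) — z has crossed 16.57
linear interpolation between t=0.330 (16.53073) and t=0.335 (16.79641) → t≈0.331

t = 0.331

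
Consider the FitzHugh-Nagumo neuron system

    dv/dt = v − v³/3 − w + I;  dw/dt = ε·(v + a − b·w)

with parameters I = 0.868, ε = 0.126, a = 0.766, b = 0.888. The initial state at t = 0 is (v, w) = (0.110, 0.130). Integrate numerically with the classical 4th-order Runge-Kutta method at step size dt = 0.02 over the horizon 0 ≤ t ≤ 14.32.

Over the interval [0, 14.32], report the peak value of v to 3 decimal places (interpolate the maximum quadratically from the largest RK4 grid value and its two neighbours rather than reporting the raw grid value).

max v = 1.847

t=0.000: state=(0.110, 0.130)
step 1 (dt=0.02): k1=(0.848, 0.096), k2=(0.855, 0.097), k3=(0.855, 0.097), k4=(0.862, 0.098); state += dt/6·(k1+2k2+2k3+k4)
t=0.020: state=(0.127, 0.132)
t=0.040: state=(0.145, 0.134)
t=0.060: state=(0.162, 0.136)
continuing one RK4 step at a time; state shown every 25 steps (Δt=0.5):
t=0.500: state=(0.630, 0.192)
t=1.000: state=(1.262, 0.286)
t=1.500: state=(1.695, 0.410)
t=2.000: state=(1.835, 0.544)
t=2.500: state=(1.841, 0.674)
t=3.000: state=(1.806, 0.797)
t=3.500: state=(1.760, 0.909)
t=4.000: state=(1.710, 1.013)
t=4.500: state=(1.659, 1.108)
t=5.000: state=(1.607, 1.195)
t=5.500: state=(1.555, 1.274)
t=6.000: state=(1.503, 1.345)
t=6.500: state=(1.450, 1.409)
t=7.000: state=(1.396, 1.467)
t=7.500: state=(1.341, 1.517)
t=8.000: state=(1.284, 1.562)
t=8.500: state=(1.225, 1.601)
t=9.000: state=(1.163, 1.634)
t=9.500: state=(1.097, 1.661)
t=10.000: state=(1.026, 1.683)
t=10.500: state=(0.947, 1.699)
t=11.000: state=(0.858, 1.709)
t=11.500: state=(0.752, 1.712)
t=12.000: state=(0.620, 1.708)
t=12.500: state=(0.445, 1.695)
t=13.000: state=(0.195, 1.669)
t=13.500: state=(-0.188, 1.627)
t=14.000: state=(-0.757, 1.557)
t=14.320: state=(-1.176, 1.494)
largest grid value and its neighbours: v(2.240)=1.84703, v(2.260)=1.84712, v(2.280)=1.84710
parabola through these three points peaks at t≈2.266 with v≈1.84713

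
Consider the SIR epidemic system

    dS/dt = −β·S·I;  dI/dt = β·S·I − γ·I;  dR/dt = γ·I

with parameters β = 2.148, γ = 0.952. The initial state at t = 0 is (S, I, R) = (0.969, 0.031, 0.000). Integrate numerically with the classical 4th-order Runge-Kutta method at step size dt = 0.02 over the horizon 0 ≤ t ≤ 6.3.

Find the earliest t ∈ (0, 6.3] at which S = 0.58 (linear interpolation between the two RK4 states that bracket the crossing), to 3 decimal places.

t=0.000: state=(0.969, 0.031, 0.000)
step 1 (dt=0.02): k1=(-0.065, 0.035, 0.030), k2=(-0.065, 0.035, 0.030), k3=(-0.065, 0.035, 0.030), k4=(-0.066, 0.036, 0.030); state += dt/6·(k1+2k2+2k3+k4)
t=0.020: state=(0.968, 0.032, 0.001)
t=0.040: state=(0.966, 0.032, 0.001)
t=0.060: state=(0.965, 0.033, 0.002)
continuing one RK4 step at a time; state shown every 25 steps (Δt=0.5):
t=0.500: state=(0.927, 0.053, 0.020)
t=1.000: state=(0.861, 0.087, 0.053)
t=1.500: state=(0.767, 0.130, 0.104)
t=2.000: state=(0.651, 0.173, 0.176)
t=2.280: state=(0.584, 0.192, 0.225)
next step: t=2.300: state=(0.579, 0.193, 0.228) — S has crossed 0.58
linear interpolation between t=2.280 (0.58359) and t=2.300 (0.57879) → t≈2.295

t = 2.295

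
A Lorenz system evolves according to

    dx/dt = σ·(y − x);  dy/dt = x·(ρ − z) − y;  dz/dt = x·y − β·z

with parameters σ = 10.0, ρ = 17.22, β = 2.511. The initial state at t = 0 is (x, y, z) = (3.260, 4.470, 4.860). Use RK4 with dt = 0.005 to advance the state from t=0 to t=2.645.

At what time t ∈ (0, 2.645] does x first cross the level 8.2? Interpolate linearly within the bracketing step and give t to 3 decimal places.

t=0.000: state=(3.260, 4.470, 4.860)
step 1 (dt=0.005): k1=(12.100, 35.824, 2.369), k2=(12.693, 36.088, 2.784), k3=(12.685, 36.103, 2.790), k4=(13.271, 36.381, 3.217); state += dt/6·(k1+2k2+2k3+k4)
t=0.005: state=(3.323, 4.650, 4.874)
t=0.010: state=(3.393, 4.834, 4.892)
t=0.015: state=(3.468, 5.020, 4.915)
continuing one RK4 step at a time; state shown every 20 steps (Δt=0.1):
t=0.100: state=(5.535, 8.807, 6.347)
t=0.165: state=(8.003, 12.189, 9.710)
next step: t=0.170: state=(8.213, 12.424, 10.084) — x has crossed 8.2
linear interpolation between t=0.165 (8.00256) and t=0.170 (8.21255) → t≈0.170

t = 0.170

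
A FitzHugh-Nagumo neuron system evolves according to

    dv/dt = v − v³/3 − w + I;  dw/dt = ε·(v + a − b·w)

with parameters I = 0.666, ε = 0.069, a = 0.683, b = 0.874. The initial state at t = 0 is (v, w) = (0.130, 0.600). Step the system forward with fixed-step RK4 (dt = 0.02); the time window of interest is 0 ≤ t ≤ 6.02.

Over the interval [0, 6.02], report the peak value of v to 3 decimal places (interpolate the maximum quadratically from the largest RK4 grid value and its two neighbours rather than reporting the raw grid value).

t=0.000: state=(0.130, 0.600)
step 1 (dt=0.02): k1=(0.195, 0.020), k2=(0.197, 0.020), k3=(0.197, 0.020), k4=(0.199, 0.020); state += dt/6·(k1+2k2+2k3+k4)
t=0.020: state=(0.134, 0.600)
t=0.040: state=(0.138, 0.601)
t=0.060: state=(0.142, 0.601)
continuing one RK4 step at a time; state shown every 10 steps (Δt=0.2):
t=0.200: state=(0.173, 0.604)
t=0.400: state=(0.224, 0.609)
t=0.600: state=(0.284, 0.615)
t=0.800: state=(0.355, 0.621)
t=1.000: state=(0.438, 0.628)
t=1.200: state=(0.534, 0.637)
t=1.400: state=(0.643, 0.647)
t=1.600: state=(0.763, 0.658)
t=1.800: state=(0.891, 0.671)
t=2.000: state=(1.021, 0.685)
t=2.200: state=(1.147, 0.701)
t=2.400: state=(1.263, 0.719)
t=2.600: state=(1.362, 0.737)
t=2.800: state=(1.442, 0.757)
t=3.000: state=(1.503, 0.778)
t=3.200: state=(1.546, 0.799)
t=3.400: state=(1.576, 0.820)
t=3.600: state=(1.594, 0.841)
t=3.800: state=(1.604, 0.862)
t=4.000: state=(1.608, 0.884)
t=4.200: state=(1.607, 0.904)
t=4.400: state=(1.602, 0.925)
t=4.600: state=(1.596, 0.945)
t=4.800: state=(1.587, 0.965)
t=5.000: state=(1.578, 0.984)
t=5.200: state=(1.567, 1.004)
t=5.400: state=(1.556, 1.022)
t=5.600: state=(1.545, 1.041)
t=5.800: state=(1.533, 1.059)
t=6.000: state=(1.521, 1.076)
t=6.020: state=(1.519, 1.078)
largest grid value and its neighbours: v(4.020)=1.60775, v(4.040)=1.60779, v(4.060)=1.60778
parabola through these three points peaks at t≈4.047 with v≈1.60779

max v = 1.608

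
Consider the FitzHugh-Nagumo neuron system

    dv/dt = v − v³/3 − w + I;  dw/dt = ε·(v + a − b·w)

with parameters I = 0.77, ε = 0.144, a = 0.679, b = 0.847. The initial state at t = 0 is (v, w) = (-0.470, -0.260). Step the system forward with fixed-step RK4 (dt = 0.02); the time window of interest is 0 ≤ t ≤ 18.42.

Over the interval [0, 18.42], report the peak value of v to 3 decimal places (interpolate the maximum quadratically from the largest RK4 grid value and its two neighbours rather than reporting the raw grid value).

t=0.000: state=(-0.470, -0.260)
step 1 (dt=0.02): k1=(0.595, 0.062), k2=(0.599, 0.063), k3=(0.599, 0.063), k4=(0.603, 0.063); state += dt/6·(k1+2k2+2k3+k4)
t=0.020: state=(-0.458, -0.259)
t=0.040: state=(-0.446, -0.257)
t=0.060: state=(-0.434, -0.256)
continuing one RK4 step at a time; state shown every 50 steps (Δt=1):
t=1.000: state=(0.440, -0.147)
t=2.000: state=(1.717, 0.118)
t=3.000: state=(1.898, 0.449)
t=4.000: state=(1.800, 0.741)
t=5.000: state=(1.683, 0.984)
t=6.000: state=(1.562, 1.183)
t=7.000: state=(1.439, 1.342)
t=8.000: state=(1.309, 1.466)
t=9.000: state=(1.167, 1.558)
t=10.000: state=(1.003, 1.618)
t=11.000: state=(0.792, 1.646)
t=12.000: state=(0.466, 1.636)
t=13.000: state=(-0.199, 1.564)
t=14.000: state=(-1.429, 1.366)
t=15.000: state=(-1.855, 1.066)
t=16.000: state=(-1.790, 0.787)
t=17.000: state=(-1.679, 0.554)
t=18.000: state=(-1.563, 0.363)
t=18.420: state=(-1.514, 0.294)
largest grid value and its neighbours: v(2.720)=1.90615, v(2.740)=1.90625, v(2.760)=1.90622
parabola through these three points peaks at t≈2.745 with v≈1.90626

max v = 1.906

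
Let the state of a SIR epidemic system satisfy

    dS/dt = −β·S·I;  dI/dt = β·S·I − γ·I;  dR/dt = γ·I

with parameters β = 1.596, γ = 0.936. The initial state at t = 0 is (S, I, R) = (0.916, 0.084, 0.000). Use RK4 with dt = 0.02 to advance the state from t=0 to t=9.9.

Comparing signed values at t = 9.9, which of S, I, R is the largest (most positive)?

largest component: R

t=0.000: state=(0.916, 0.084, 0.000)
step 1 (dt=0.02): k1=(-0.123, 0.044, 0.079), k2=(-0.123, 0.044, 0.079), k3=(-0.123, 0.044, 0.079), k4=(-0.124, 0.044, 0.079); state += dt/6·(k1+2k2+2k3+k4)
t=0.020: state=(0.914, 0.085, 0.002)
t=0.040: state=(0.911, 0.086, 0.003)
t=0.060: state=(0.909, 0.087, 0.005)
continuing one RK4 step at a time; state shown every 25 steps (Δt=0.5):
t=0.500: state=(0.849, 0.106, 0.045)
t=1.000: state=(0.773, 0.127, 0.099)
t=1.500: state=(0.694, 0.143, 0.163)
t=2.000: state=(0.616, 0.151, 0.232)
t=2.500: state=(0.546, 0.151, 0.303)
t=3.000: state=(0.486, 0.142, 0.372)
t=3.500: state=(0.436, 0.129, 0.436)
t=4.000: state=(0.396, 0.112, 0.492)
t=4.500: state=(0.364, 0.095, 0.540)
t=5.000: state=(0.340, 0.079, 0.581)
t=5.500: state=(0.321, 0.064, 0.614)
t=6.000: state=(0.307, 0.052, 0.642)
t=6.500: state=(0.296, 0.041, 0.663)
t=7.000: state=(0.287, 0.033, 0.680)
t=7.500: state=(0.281, 0.026, 0.694)
t=8.000: state=(0.276, 0.020, 0.704)
t=8.500: state=(0.272, 0.016, 0.713)
t=9.000: state=(0.269, 0.012, 0.719)
t=9.500: state=(0.266, 0.009, 0.724)
t=9.900: state=(0.265, 0.008, 0.727)
compare at T: S=0.265, I=0.008, R=0.727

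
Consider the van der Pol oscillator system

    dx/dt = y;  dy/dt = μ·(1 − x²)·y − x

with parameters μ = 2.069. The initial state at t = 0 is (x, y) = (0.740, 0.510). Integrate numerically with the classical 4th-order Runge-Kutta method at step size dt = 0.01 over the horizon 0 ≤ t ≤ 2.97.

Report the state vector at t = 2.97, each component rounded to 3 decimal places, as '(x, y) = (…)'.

(x, y) = (-1.937, 0.135)

t=0.000: state=(0.740, 0.510)
step 1 (dt=0.01): k1=(0.510, -0.263), k2=(0.509, -0.270), k3=(0.509, -0.270), k4=(0.507, -0.278); state += dt/6·(k1+2k2+2k3+k4)
t=0.010: state=(0.745, 0.507)
t=0.020: state=(0.750, 0.504)
t=0.030: state=(0.755, 0.501)
continuing one RK4 step at a time; state shown every 10 steps (Δt=0.1):
t=0.100: state=(0.789, 0.476)
t=0.200: state=(0.835, 0.427)
t=0.300: state=(0.874, 0.363)
t=0.400: state=(0.907, 0.288)
t=0.500: state=(0.932, 0.204)
t=0.600: state=(0.947, 0.114)
t=0.700: state=(0.954, 0.020)
t=0.800: state=(0.951, -0.076)
t=0.900: state=(0.939, -0.173)
t=1.000: state=(0.917, -0.273)
t=1.100: state=(0.884, -0.375)
t=1.200: state=(0.841, -0.484)
t=1.300: state=(0.787, -0.604)
t=1.400: state=(0.720, -0.739)
t=1.500: state=(0.638, -0.898)
t=1.600: state=(0.539, -1.091)
t=1.700: state=(0.419, -1.331)
t=1.800: state=(0.271, -1.634)
t=1.900: state=(0.089, -2.016)
t=2.000: state=(-0.135, -2.475)
t=2.100: state=(-0.407, -2.967)
t=2.200: state=(-0.725, -3.352)
t=2.300: state=(-1.066, -3.396)
t=2.400: state=(-1.386, -2.933)
t=2.500: state=(-1.640, -2.102)
t=2.600: state=(-1.806, -1.250)
t=2.700: state=(-1.897, -0.608)
t=2.800: state=(-1.936, -0.202)
t=2.900: state=(-1.943, 0.034)
t=2.970: state=(-1.937, 0.135)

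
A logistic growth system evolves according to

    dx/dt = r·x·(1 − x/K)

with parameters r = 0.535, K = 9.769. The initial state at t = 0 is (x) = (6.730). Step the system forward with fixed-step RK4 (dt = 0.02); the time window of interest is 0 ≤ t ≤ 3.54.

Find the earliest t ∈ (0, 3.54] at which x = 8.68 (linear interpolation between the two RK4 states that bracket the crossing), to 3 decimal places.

t = 2.394

t=0.000: state=(6.730)
step 1 (dt=0.02): k1=(1.120), k2=(1.118), k3=(1.118), k4=(1.116); state += dt/6·(k1+2k2+2k3+k4)
t=0.020: state=(6.752)
t=0.040: state=(6.775)
t=0.060: state=(6.797)
continuing one RK4 step at a time; state shown every 10 steps (Δt=0.2):
t=0.200: state=(6.949)
t=0.400: state=(7.159)
t=0.600: state=(7.359)
t=0.800: state=(7.548)
t=1.000: state=(7.726)
t=1.200: state=(7.893)
t=1.400: state=(8.050)
t=1.600: state=(8.197)
t=1.800: state=(8.333)
t=2.000: state=(8.459)
t=2.200: state=(8.576)
t=2.380: state=(8.673)
next step: t=2.400: state=(8.683) — x has crossed 8.68
linear interpolation between t=2.380 (8.67280) and t=2.400 (8.68317) → t≈2.394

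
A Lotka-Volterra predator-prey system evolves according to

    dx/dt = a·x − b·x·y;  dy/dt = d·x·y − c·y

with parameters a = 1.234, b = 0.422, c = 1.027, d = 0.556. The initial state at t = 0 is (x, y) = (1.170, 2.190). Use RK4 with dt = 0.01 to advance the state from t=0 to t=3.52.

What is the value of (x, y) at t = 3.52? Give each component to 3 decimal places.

t=0.000: state=(1.170, 2.190)
step 1 (dt=0.01): k1=(0.362, -0.824), k2=(0.365, -0.821), k3=(0.365, -0.821), k4=(0.368, -0.817); state += dt/6·(k1+2k2+2k3+k4)
t=0.010: state=(1.174, 2.182)
t=0.020: state=(1.177, 2.174)
t=0.030: state=(1.181, 2.166)
continuing one RK4 step at a time; state shown every 20 steps (Δt=0.2):
t=0.200: state=(1.253, 2.040)
t=0.400: state=(1.357, 1.920)
t=0.600: state=(1.483, 1.831)
t=0.800: state=(1.631, 1.772)
t=1.000: state=(1.800, 1.746)
t=1.200: state=(1.987, 1.755)
t=1.400: state=(2.190, 1.803)
t=1.600: state=(2.399, 1.895)
t=1.800: state=(2.602, 2.038)
t=2.000: state=(2.781, 2.239)
t=2.200: state=(2.916, 2.504)
t=2.400: state=(2.981, 2.832)
t=2.600: state=(2.957, 3.211)
t=2.800: state=(2.838, 3.612)
t=3.000: state=(2.634, 3.990)
t=3.200: state=(2.375, 4.294)
t=3.400: state=(2.097, 4.484)
t=3.520: state=(1.935, 4.535)

(x, y) = (1.935, 4.535)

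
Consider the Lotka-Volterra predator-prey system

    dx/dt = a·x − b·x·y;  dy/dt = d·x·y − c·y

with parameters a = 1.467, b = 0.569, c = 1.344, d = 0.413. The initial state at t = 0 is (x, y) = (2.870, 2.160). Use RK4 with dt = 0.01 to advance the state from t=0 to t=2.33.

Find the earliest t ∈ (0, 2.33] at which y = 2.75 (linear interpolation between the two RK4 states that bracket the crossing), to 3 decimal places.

t = 1.795

t=0.000: state=(2.870, 2.160)
step 1 (dt=0.01): k1=(0.683, -0.343), k2=(0.687, -0.339), k3=(0.687, -0.339), k4=(0.690, -0.336); state += dt/6·(k1+2k2+2k3+k4)
t=0.010: state=(2.877, 2.157)
t=0.020: state=(2.884, 2.153)
t=0.030: state=(2.891, 2.150)
continuing one RK4 step at a time; state shown every 10 steps (Δt=0.1):
t=0.100: state=(2.942, 2.129)
t=0.200: state=(3.020, 2.105)
t=0.300: state=(3.104, 2.088)
t=0.400: state=(3.193, 2.079)
t=0.500: state=(3.285, 2.078)
t=0.600: state=(3.379, 2.085)
t=0.700: state=(3.474, 2.100)
t=0.800: state=(3.568, 2.123)
t=0.900: state=(3.658, 2.155)
t=1.000: state=(3.743, 2.195)
t=1.100: state=(3.821, 2.243)
t=1.200: state=(3.888, 2.300)
t=1.300: state=(3.943, 2.363)
t=1.400: state=(3.984, 2.434)
t=1.500: state=(4.008, 2.510)
t=1.600: state=(4.015, 2.590)
t=1.700: state=(4.003, 2.672)
t=1.790: state=(3.976, 2.746)
next step: t=1.800: state=(3.972, 2.754) — y has crossed 2.75
linear interpolation between t=1.790 (2.74593) and t=1.800 (2.75411) → t≈1.795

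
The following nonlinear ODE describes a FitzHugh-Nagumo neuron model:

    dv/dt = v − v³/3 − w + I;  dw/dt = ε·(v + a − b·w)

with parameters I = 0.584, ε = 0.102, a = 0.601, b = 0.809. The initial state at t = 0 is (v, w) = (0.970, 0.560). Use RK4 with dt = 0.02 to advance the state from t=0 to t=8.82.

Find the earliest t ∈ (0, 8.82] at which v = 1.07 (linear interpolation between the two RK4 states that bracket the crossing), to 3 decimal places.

t=0.000: state=(0.970, 0.560)
step 1 (dt=0.02): k1=(0.690, 0.114), k2=(0.689, 0.115), k3=(0.689, 0.115), k4=(0.688, 0.115); state += dt/6·(k1+2k2+2k3+k4)
t=0.020: state=(0.984, 0.562)
t=0.040: state=(0.998, 0.565)
t=0.060: state=(1.011, 0.567)
t=0.140: state=(1.065, 0.577)
next step: t=0.160: state=(1.079, 0.579) — v has crossed 1.07
linear interpolation between t=0.140 (1.06539) and t=0.160 (1.07875) → t≈0.147

t = 0.147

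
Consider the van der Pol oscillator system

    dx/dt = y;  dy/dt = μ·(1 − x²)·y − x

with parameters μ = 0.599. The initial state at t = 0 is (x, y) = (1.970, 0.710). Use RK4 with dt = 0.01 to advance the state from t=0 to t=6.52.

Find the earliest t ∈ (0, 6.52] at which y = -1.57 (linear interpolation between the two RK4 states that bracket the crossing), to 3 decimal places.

t = 1.821

t=0.000: state=(1.970, 0.710)
step 1 (dt=0.01): k1=(0.710, -3.195), k2=(0.694, -3.177), k3=(0.694, -3.177), k4=(0.678, -3.158); state += dt/6·(k1+2k2+2k3+k4)
t=0.010: state=(1.977, 0.678)
t=0.020: state=(1.984, 0.647)
t=0.030: state=(1.990, 0.616)
continuing one RK4 step at a time; state shown every 25 steps (Δt=0.25):
t=0.250: state=(2.058, 0.041)
t=0.500: state=(2.011, -0.382)
t=0.750: state=(1.880, -0.650)
t=1.000: state=(1.692, -0.850)
t=1.250: state=(1.456, -1.036)
t=1.500: state=(1.172, -1.241)
t=1.750: state=(0.832, -1.489)
t=1.820: state=(0.725, -1.569)
next step: t=1.830: state=(0.710, -1.581) — y has crossed -1.57
linear interpolation between t=1.820 (-1.56918) and t=1.830 (-1.58093) → t≈1.821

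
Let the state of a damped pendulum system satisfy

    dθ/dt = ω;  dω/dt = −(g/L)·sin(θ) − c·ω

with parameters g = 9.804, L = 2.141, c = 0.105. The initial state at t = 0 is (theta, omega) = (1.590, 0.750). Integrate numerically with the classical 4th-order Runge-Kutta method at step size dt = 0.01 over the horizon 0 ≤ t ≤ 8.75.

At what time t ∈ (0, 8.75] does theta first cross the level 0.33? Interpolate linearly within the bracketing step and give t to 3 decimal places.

t=0.000: state=(1.590, 0.750)
step 1 (dt=0.01): k1=(0.750, -4.657), k2=(0.727, -4.654), k3=(0.727, -4.654), k4=(0.703, -4.651); state += dt/6·(k1+2k2+2k3+k4)
t=0.010: state=(1.597, 0.703)
t=0.020: state=(1.604, 0.657)
t=0.030: state=(1.610, 0.611)
continuing one RK4 step at a time; state shown every 50 steps (Δt=0.5):
t=0.500: state=(1.394, -1.513)
t=0.950: state=(0.334, -2.964)
next step: t=0.960: state=(0.304, -2.976) — theta has crossed 0.33
linear interpolation between t=0.950 (0.33369) and t=0.960 (0.30398) → t≈0.951

t = 0.951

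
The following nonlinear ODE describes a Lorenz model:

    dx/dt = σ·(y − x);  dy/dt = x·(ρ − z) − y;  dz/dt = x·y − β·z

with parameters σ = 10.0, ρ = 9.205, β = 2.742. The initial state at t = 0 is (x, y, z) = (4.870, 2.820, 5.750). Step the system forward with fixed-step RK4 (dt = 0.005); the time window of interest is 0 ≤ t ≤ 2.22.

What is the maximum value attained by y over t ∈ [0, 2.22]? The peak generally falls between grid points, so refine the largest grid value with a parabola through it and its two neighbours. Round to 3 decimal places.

max y = 6.182

t=0.000: state=(4.870, 2.820, 5.750)
step 1 (dt=0.005): k1=(-20.500, 14.006, -2.033), k2=(-19.637, 13.818, -1.995), k3=(-19.664, 13.826, -1.991), k4=(-18.826, 13.645, -1.953); state += dt/6·(k1+2k2+2k3+k4)
t=0.005: state=(4.772, 2.889, 5.740)
t=0.010: state=(4.682, 2.956, 5.730)
t=0.015: state=(4.599, 3.022, 5.721)
continuing one RK4 step at a time; state shown every 20 steps (Δt=0.1):
t=0.100: state=(4.021, 3.985, 5.654)
t=0.200: state=(4.363, 4.965, 5.935)
t=0.300: state=(5.060, 5.787, 6.751)
t=0.400: state=(5.694, 6.178, 7.993)
t=0.500: state=(5.934, 5.906, 9.199)
t=0.600: state=(5.648, 5.140, 9.811)
t=0.700: state=(5.026, 4.352, 9.660)
t=0.800: state=(4.402, 3.866, 9.014)
t=0.900: state=(3.997, 3.731, 8.226)
t=1.000: state=(3.869, 3.874, 7.547)
t=1.100: state=(3.989, 4.213, 7.120)
t=1.200: state=(4.293, 4.663, 7.021)
t=1.300: state=(4.696, 5.111, 7.268)
t=1.400: state=(5.080, 5.409, 7.793)
t=1.500: state=(5.314, 5.437, 8.411)
t=1.600: state=(5.313, 5.191, 8.879)
t=1.700: state=(5.096, 4.807, 9.028)
t=1.800: state=(4.781, 4.463, 8.856)
t=1.900: state=(4.499, 4.269, 8.491)
t=2.000: state=(4.337, 4.248, 8.089)
t=2.100: state=(4.320, 4.373, 7.774)
t=2.200: state=(4.430, 4.590, 7.622)
t=2.220: state=(4.464, 4.639, 7.614)
largest grid value and its neighbours: y(0.405)=6.18082, y(0.410)=6.18179, y(0.415)=6.18098
parabola through these three points peaks at t≈0.410 with y≈6.18179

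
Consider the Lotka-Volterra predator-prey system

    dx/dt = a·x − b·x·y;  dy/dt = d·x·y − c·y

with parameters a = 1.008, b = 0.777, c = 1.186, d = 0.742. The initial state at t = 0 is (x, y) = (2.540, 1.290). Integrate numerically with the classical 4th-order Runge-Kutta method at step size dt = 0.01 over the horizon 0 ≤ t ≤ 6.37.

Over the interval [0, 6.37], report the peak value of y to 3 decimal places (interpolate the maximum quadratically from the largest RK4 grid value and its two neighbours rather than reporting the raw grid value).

max y = 2.137

t=0.000: state=(2.540, 1.290)
step 1 (dt=0.01): k1=(0.014, 0.901), k2=(0.006, 0.905), k3=(0.005, 0.904), k4=(-0.003, 0.908); state += dt/6·(k1+2k2+2k3+k4)
t=0.010: state=(2.540, 1.299)
t=0.020: state=(2.540, 1.308)
t=0.030: state=(2.540, 1.317)
continuing one RK4 step at a time; state shown every 25 steps (Δt=0.25):
t=0.250: state=(2.486, 1.531)
t=0.500: state=(2.318, 1.780)
t=0.750: state=(2.066, 1.989)
t=1.000: state=(1.781, 2.113)
t=1.250: state=(1.515, 2.132)
t=1.500: state=(1.296, 2.055)
t=1.750: state=(1.134, 1.912)
t=2.000: state=(1.023, 1.735)
t=2.250: state=(0.957, 1.549)
t=2.500: state=(0.927, 1.371)
t=2.750: state=(0.929, 1.210)
t=3.000: state=(0.958, 1.071)
t=3.250: state=(1.013, 0.956)
t=3.500: state=(1.092, 0.863)
t=3.750: state=(1.197, 0.793)
t=4.000: state=(1.327, 0.745)
t=4.250: state=(1.481, 0.718)
t=4.500: state=(1.659, 0.714)
t=4.750: state=(1.855, 0.735)
t=5.000: state=(2.060, 0.786)
t=5.250: state=(2.257, 0.872)
t=5.500: state=(2.423, 1.002)
t=5.750: state=(2.524, 1.180)
t=6.000: state=(2.528, 1.404)
t=6.250: state=(2.417, 1.654)
t=6.370: state=(2.325, 1.772)
largest grid value and its neighbours: y(1.160)=2.13708, y(1.170)=2.13712, y(1.180)=2.13700
parabola through these three points peaks at t≈1.168 with y≈2.13712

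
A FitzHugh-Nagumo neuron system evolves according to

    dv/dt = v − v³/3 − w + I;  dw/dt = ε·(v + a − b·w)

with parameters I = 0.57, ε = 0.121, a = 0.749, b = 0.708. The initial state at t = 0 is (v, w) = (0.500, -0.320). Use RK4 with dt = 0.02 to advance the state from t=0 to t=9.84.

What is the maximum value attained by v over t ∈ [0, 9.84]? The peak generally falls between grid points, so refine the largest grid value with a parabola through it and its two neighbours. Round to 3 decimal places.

t=0.000: state=(0.500, -0.320)
step 1 (dt=0.02): k1=(1.348, 0.179), k2=(1.357, 0.180), k3=(1.357, 0.180), k4=(1.365, 0.182); state += dt/6·(k1+2k2+2k3+k4)
t=0.020: state=(0.527, -0.316)
t=0.040: state=(0.555, -0.313)
t=0.060: state=(0.582, -0.309)
continuing one RK4 step at a time; state shown every 25 steps (Δt=0.5):
t=0.500: state=(1.224, -0.211)
t=1.000: state=(1.740, -0.068)
t=1.500: state=(1.899, 0.088)
t=2.000: state=(1.900, 0.242)
t=2.500: state=(1.859, 0.387)
t=3.000: state=(1.806, 0.524)
t=3.500: state=(1.749, 0.652)
t=4.000: state=(1.690, 0.771)
t=4.500: state=(1.629, 0.881)
t=5.000: state=(1.567, 0.983)
t=5.500: state=(1.501, 1.077)
t=6.000: state=(1.433, 1.163)
t=6.500: state=(1.360, 1.241)
t=7.000: state=(1.282, 1.312)
t=7.500: state=(1.197, 1.375)
t=8.000: state=(1.102, 1.429)
t=8.500: state=(0.992, 1.476)
t=9.000: state=(0.859, 1.513)
t=9.500: state=(0.690, 1.540)
t=9.840: state=(0.541, 1.552)
largest grid value and its neighbours: v(1.720)=1.90902, v(1.740)=1.90903, v(1.760)=1.90891
parabola through these three points peaks at t≈1.731 with v≈1.90904

max v = 1.909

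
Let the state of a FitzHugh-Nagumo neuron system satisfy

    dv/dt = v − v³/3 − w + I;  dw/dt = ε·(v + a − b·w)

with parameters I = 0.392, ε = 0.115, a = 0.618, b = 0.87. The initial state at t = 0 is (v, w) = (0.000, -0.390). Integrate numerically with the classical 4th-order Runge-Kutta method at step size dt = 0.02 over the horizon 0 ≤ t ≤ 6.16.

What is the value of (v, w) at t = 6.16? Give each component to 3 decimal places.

t=0.000: state=(0.000, -0.390)
step 1 (dt=0.02): k1=(0.782, 0.110), k2=(0.789, 0.111), k3=(0.789, 0.111), k4=(0.796, 0.112); state += dt/6·(k1+2k2+2k3+k4)
t=0.020: state=(0.016, -0.388)
t=0.040: state=(0.032, -0.386)
t=0.060: state=(0.048, -0.383)
continuing one RK4 step at a time; state shown every 10 steps (Δt=0.2):
t=0.200: state=(0.171, -0.366)
t=0.400: state=(0.372, -0.339)
t=0.600: state=(0.604, -0.307)
t=0.800: state=(0.859, -0.270)
t=1.000: state=(1.120, -0.228)
t=1.200: state=(1.359, -0.181)
t=1.400: state=(1.552, -0.130)
t=1.600: state=(1.689, -0.077)
t=1.800: state=(1.776, -0.022)
t=2.000: state=(1.823, 0.034)
t=2.200: state=(1.844, 0.089)
t=2.400: state=(1.848, 0.144)
t=2.600: state=(1.843, 0.197)
t=2.800: state=(1.831, 0.249)
t=3.000: state=(1.815, 0.299)
t=3.200: state=(1.797, 0.349)
t=3.400: state=(1.778, 0.397)
t=3.600: state=(1.757, 0.443)
t=3.800: state=(1.737, 0.488)
t=4.000: state=(1.715, 0.532)
t=4.200: state=(1.694, 0.574)
t=4.400: state=(1.672, 0.615)
t=4.600: state=(1.650, 0.655)
t=4.800: state=(1.628, 0.693)
t=5.000: state=(1.606, 0.730)
t=5.200: state=(1.583, 0.766)
t=5.400: state=(1.560, 0.801)
t=5.600: state=(1.537, 0.835)
t=5.800: state=(1.514, 0.867)
t=6.000: state=(1.490, 0.898)
t=6.160: state=(1.471, 0.922)

(v, w) = (1.471, 0.922)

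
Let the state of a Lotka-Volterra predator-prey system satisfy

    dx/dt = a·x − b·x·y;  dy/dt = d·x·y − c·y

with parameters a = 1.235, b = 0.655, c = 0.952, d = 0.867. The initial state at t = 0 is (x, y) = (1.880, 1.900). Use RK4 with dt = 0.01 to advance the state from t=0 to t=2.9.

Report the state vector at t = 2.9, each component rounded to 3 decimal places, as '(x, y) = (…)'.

(x, y) = (0.581, 1.673)

t=0.000: state=(1.880, 1.900)
step 1 (dt=0.01): k1=(-0.018, 1.288), k2=(-0.026, 1.292), k3=(-0.026, 1.292), k4=(-0.034, 1.296); state += dt/6·(k1+2k2+2k3+k4)
t=0.010: state=(1.880, 1.913)
t=0.020: state=(1.879, 1.926)
t=0.030: state=(1.879, 1.939)
continuing one RK4 step at a time; state shown every 10 steps (Δt=0.1):
t=0.100: state=(1.870, 2.033)
t=0.200: state=(1.844, 2.171)
t=0.300: state=(1.801, 2.312)
t=0.400: state=(1.744, 2.452)
t=0.500: state=(1.673, 2.585)
t=0.600: state=(1.591, 2.708)
t=0.700: state=(1.502, 2.815)
t=0.800: state=(1.409, 2.904)
t=0.900: state=(1.315, 2.971)
t=1.000: state=(1.223, 3.016)
t=1.100: state=(1.135, 3.037)
t=1.200: state=(1.052, 3.036)
t=1.300: state=(0.977, 3.014)
t=1.400: state=(0.908, 2.973)
t=1.500: state=(0.847, 2.917)
t=1.600: state=(0.794, 2.847)
t=1.700: state=(0.747, 2.767)
t=1.800: state=(0.707, 2.680)
t=1.900: state=(0.673, 2.586)
t=2.000: state=(0.645, 2.490)
t=2.100: state=(0.622, 2.391)
t=2.200: state=(0.604, 2.293)
t=2.300: state=(0.590, 2.195)
t=2.400: state=(0.580, 2.100)
t=2.500: state=(0.573, 2.007)
t=2.600: state=(0.571, 1.917)
t=2.700: state=(0.571, 1.832)
t=2.800: state=(0.575, 1.750)
t=2.900: state=(0.581, 1.673)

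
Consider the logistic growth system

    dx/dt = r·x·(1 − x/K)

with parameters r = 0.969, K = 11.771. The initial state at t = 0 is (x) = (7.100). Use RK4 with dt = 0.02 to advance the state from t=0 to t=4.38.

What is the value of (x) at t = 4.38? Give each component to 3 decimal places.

(x) = (11.661)

t=0.000: state=(7.100)
step 1 (dt=0.02): k1=(2.730), k2=(2.725), k3=(2.725), k4=(2.719); state += dt/6·(k1+2k2+2k3+k4)
t=0.020: state=(7.154)
t=0.040: state=(7.209)
t=0.060: state=(7.263)
continuing one RK4 step at a time; state shown every 10 steps (Δt=0.2):
t=0.200: state=(7.634)
t=0.400: state=(8.138)
t=0.600: state=(8.606)
t=0.800: state=(9.034)
t=1.000: state=(9.419)
t=1.200: state=(9.763)
t=1.400: state=(10.066)
t=1.600: state=(10.329)
t=1.800: state=(10.557)
t=2.000: state=(10.752)
t=2.200: state=(10.919)
t=2.400: state=(11.060)
t=2.600: state=(11.179)
t=2.800: state=(11.279)
t=3.000: state=(11.363)
t=3.200: state=(11.432)
t=3.400: state=(11.491)
t=3.600: state=(11.539)
t=3.800: state=(11.579)
t=4.000: state=(11.613)
t=4.200: state=(11.640)
t=4.380: state=(11.661)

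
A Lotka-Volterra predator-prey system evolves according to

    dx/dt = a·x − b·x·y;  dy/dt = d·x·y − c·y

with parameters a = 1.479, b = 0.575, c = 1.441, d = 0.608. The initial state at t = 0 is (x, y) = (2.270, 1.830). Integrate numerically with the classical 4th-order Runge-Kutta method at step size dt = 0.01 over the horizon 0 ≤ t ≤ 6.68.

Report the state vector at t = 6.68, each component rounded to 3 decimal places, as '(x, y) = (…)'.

(x, y) = (2.116, 3.441)

t=0.000: state=(2.270, 1.830)
step 1 (dt=0.01): k1=(0.969, -0.111), k2=(0.972, -0.106), k3=(0.971, -0.106), k4=(0.974, -0.100); state += dt/6·(k1+2k2+2k3+k4)
t=0.010: state=(2.280, 1.829)
t=0.020: state=(2.289, 1.828)
t=0.030: state=(2.299, 1.827)
continuing one RK4 step at a time; state shown every 25 steps (Δt=0.25):
t=0.250: state=(2.526, 1.837)
t=0.500: state=(2.794, 1.920)
t=0.750: state=(3.035, 2.087)
t=1.000: state=(3.198, 2.341)
t=1.250: state=(3.232, 2.667)
t=1.500: state=(3.108, 3.018)
t=1.750: state=(2.850, 3.315)
t=2.000: state=(2.526, 3.481)
t=2.250: state=(2.213, 3.479)
t=2.500: state=(1.961, 3.329)
t=2.750: state=(1.788, 3.084)
t=3.000: state=(1.695, 2.801)
t=3.250: state=(1.674, 2.521)
t=3.500: state=(1.718, 2.274)
t=3.750: state=(1.820, 2.074)
t=4.000: state=(1.977, 1.929)
t=4.250: state=(2.183, 1.845)
t=4.500: state=(2.429, 1.826)
t=4.750: state=(2.696, 1.880)
t=5.000: state=(2.952, 2.015)
t=5.250: state=(3.151, 2.238)
t=5.500: state=(3.237, 2.541)
t=5.750: state=(3.172, 2.890)
t=6.000: state=(2.958, 3.217)
t=6.250: state=(2.649, 3.439)
t=6.500: state=(2.324, 3.499)
t=6.680: state=(2.116, 3.441)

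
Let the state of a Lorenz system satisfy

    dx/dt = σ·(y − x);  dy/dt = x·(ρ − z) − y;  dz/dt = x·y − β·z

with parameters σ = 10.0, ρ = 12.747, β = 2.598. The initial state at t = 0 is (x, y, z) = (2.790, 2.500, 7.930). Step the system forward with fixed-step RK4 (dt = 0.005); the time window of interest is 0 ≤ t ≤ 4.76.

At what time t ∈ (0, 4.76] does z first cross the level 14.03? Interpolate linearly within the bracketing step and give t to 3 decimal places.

t=0.000: state=(2.790, 2.500, 7.930)
step 1 (dt=0.005): k1=(-2.900, 10.939, -13.627), k2=(-2.554, 10.972, -13.481), k3=(-2.562, 10.975, -13.479), k4=(-2.223, 11.010, -13.332); state += dt/6·(k1+2k2+2k3+k4)
t=0.005: state=(2.777, 2.555, 7.863)
t=0.010: state=(2.768, 2.610, 7.797)
t=0.015: state=(2.761, 2.666, 7.732)
continuing one RK4 step at a time; state shown every 40 steps (Δt=0.2):
t=0.200: state=(4.054, 5.376, 6.738)
t=0.400: state=(7.324, 8.768, 10.888)
t=0.490: state=(8.072, 8.143, 14.023)
next step: t=0.495: state=(8.073, 8.048, 14.167) — z has crossed 14.03
linear interpolation between t=0.490 (14.02343) and t=0.495 (14.16711) → t≈0.490

t = 0.490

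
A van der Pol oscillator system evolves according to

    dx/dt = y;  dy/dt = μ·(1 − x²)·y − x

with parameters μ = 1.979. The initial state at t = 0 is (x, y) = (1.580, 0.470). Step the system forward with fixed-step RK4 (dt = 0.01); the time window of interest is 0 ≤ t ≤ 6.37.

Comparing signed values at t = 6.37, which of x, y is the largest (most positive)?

t=0.000: state=(1.580, 0.470)
step 1 (dt=0.01): k1=(0.470, -2.972), k2=(0.455, -2.937), k3=(0.455, -2.937), k4=(0.441, -2.902); state += dt/6·(k1+2k2+2k3+k4)
t=0.010: state=(1.585, 0.441)
t=0.020: state=(1.589, 0.412)
t=0.030: state=(1.593, 0.384)
continuing one RK4 step at a time; state shown every 25 steps (Δt=0.25):
t=0.250: state=(1.622, -0.065)
t=0.500: state=(1.572, -0.310)
t=0.750: state=(1.477, -0.442)
t=1.000: state=(1.353, -0.550)
t=1.250: state=(1.200, -0.679)
t=1.500: state=(1.008, -0.872)
t=1.750: state=(0.752, -1.205)
t=2.000: state=(0.381, -1.841)
t=2.250: state=(-0.214, -3.001)
t=2.500: state=(-1.096, -3.726)
t=2.750: state=(-1.813, -1.706)
t=3.000: state=(-2.012, -0.171)
t=3.250: state=(-1.994, 0.222)
t=3.500: state=(-1.924, 0.319)
t=3.750: state=(-1.839, 0.361)
t=4.000: state=(-1.744, 0.396)
t=4.250: state=(-1.640, 0.436)
t=4.500: state=(-1.525, 0.488)
t=4.750: state=(-1.394, 0.561)
t=5.000: state=(-1.242, 0.668)
t=5.250: state=(-1.056, 0.837)
t=5.500: state=(-0.813, 1.131)
t=5.750: state=(-0.469, 1.689)
t=6.000: state=(0.074, 2.749)
t=6.250: state=(0.916, 3.791)
t=6.370: state=(1.356, 3.388)
compare at T: x=1.356, y=3.388

largest component: y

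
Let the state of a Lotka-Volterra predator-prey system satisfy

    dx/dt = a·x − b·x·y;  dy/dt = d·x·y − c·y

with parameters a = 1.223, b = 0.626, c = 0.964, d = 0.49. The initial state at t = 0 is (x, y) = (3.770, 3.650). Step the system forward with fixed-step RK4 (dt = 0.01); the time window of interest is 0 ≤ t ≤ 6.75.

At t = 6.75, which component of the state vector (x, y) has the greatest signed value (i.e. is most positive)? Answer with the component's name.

t=0.000: state=(3.770, 3.650)
step 1 (dt=0.01): k1=(-4.003, 3.224), k2=(-4.020, 3.202), k3=(-4.020, 3.202), k4=(-4.035, 3.180); state += dt/6·(k1+2k2+2k3+k4)
t=0.010: state=(3.730, 3.682)
t=0.020: state=(3.689, 3.714)
t=0.030: state=(3.649, 3.745)
continuing one RK4 step at a time; state shown every 25 steps (Δt=0.25):
t=0.250: state=(2.739, 4.273)
t=0.500: state=(1.869, 4.440)
t=0.750: state=(1.283, 4.221)
t=1.000: state=(0.929, 3.791)
t=1.250: state=(0.725, 3.293)
t=1.500: state=(0.611, 2.806)
t=1.750: state=(0.553, 2.367)
t=2.000: state=(0.535, 1.988)
t=2.250: state=(0.546, 1.669)
t=2.500: state=(0.583, 1.405)
t=2.750: state=(0.647, 1.190)
t=3.000: state=(0.739, 1.018)
t=3.250: state=(0.865, 0.882)
t=3.500: state=(1.032, 0.778)
t=3.750: state=(1.248, 0.703)
t=4.000: state=(1.524, 0.654)
t=4.250: state=(1.872, 0.632)
t=4.500: state=(2.301, 0.641)
t=4.750: state=(2.817, 0.689)
t=5.000: state=(3.410, 0.792)
t=5.250: state=(4.035, 0.982)
t=5.500: state=(4.589, 1.310)
t=5.750: state=(4.882, 1.846)
t=6.000: state=(4.685, 2.622)
t=6.250: state=(3.935, 3.511)
t=6.500: state=(2.908, 4.198)
t=6.750: state=(1.996, 4.444)
compare at T: x=1.996, y=4.444

largest component: y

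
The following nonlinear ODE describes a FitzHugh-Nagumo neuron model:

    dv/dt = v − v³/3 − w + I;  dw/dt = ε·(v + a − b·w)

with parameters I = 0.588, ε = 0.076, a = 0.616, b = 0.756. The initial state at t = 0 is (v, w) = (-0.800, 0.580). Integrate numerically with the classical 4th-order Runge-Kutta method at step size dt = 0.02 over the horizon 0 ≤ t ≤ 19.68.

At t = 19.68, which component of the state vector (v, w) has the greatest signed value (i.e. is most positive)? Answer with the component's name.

t=0.000: state=(-0.800, 0.580)
step 1 (dt=0.02): k1=(-0.621, -0.047), k2=(-0.623, -0.048), k3=(-0.623, -0.048), k4=(-0.625, -0.048); state += dt/6·(k1+2k2+2k3+k4)
t=0.020: state=(-0.812, 0.579)
t=0.040: state=(-0.825, 0.578)
t=0.060: state=(-0.838, 0.577)
continuing one RK4 step at a time; state shown every 50 steps (Δt=1):
t=1.000: state=(-1.383, 0.511)
t=2.000: state=(-1.600, 0.416)
t=3.000: state=(-1.601, 0.319)
t=4.000: state=(-1.554, 0.230)
t=5.000: state=(-1.497, 0.150)
t=6.000: state=(-1.437, 0.079)
t=7.000: state=(-1.375, 0.016)
t=8.000: state=(-1.310, -0.038)
t=9.000: state=(-1.243, -0.085)
t=10.000: state=(-1.170, -0.124)
t=11.000: state=(-1.090, -0.155)
t=12.000: state=(-0.999, -0.178)
t=13.000: state=(-0.888, -0.192)
t=14.000: state=(-0.738, -0.196)
t=15.000: state=(-0.502, -0.186)
t=16.000: state=(-0.022, -0.152)
t=17.000: state=(1.060, -0.064)
t=18.000: state=(1.850, 0.101)
t=19.000: state=(1.888, 0.280)
t=19.680: state=(1.848, 0.395)
compare at T: v=1.848, w=0.395

largest component: v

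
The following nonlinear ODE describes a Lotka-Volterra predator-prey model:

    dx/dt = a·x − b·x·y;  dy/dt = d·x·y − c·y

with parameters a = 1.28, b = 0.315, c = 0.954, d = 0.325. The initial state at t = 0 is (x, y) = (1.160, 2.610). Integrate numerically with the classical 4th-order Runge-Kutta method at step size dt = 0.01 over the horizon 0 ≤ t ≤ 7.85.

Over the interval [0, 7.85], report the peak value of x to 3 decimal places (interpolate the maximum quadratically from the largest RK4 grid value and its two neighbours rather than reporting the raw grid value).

max x = 6.597

t=0.000: state=(1.160, 2.610)
step 1 (dt=0.01): k1=(0.531, -1.506), k2=(0.535, -1.499), k3=(0.535, -1.499), k4=(0.539, -1.493); state += dt/6·(k1+2k2+2k3+k4)
t=0.010: state=(1.165, 2.595)
t=0.020: state=(1.171, 2.580)
t=0.030: state=(1.176, 2.565)
continuing one RK4 step at a time; state shown every 50 steps (Δt=0.5):
t=0.500: state=(1.535, 2.010)
t=1.000: state=(2.184, 1.680)
t=1.500: state=(3.209, 1.607)
t=2.000: state=(4.651, 1.880)
t=2.500: state=(6.167, 2.824)
t=3.000: state=(6.424, 5.023)
t=3.500: state=(4.418, 7.689)
t=4.000: state=(2.326, 8.132)
t=4.500: state=(1.353, 6.721)
t=5.000: state=(1.020, 5.031)
t=5.500: state=(0.980, 3.662)
t=6.000: state=(1.133, 2.692)
t=6.500: state=(1.483, 2.060)
t=7.000: state=(2.099, 1.704)
t=7.500: state=(3.079, 1.601)
t=7.850: state=(4.021, 1.714)
largest grid value and its neighbours: x(2.810)=6.59665, x(2.820)=6.59705, x(2.830)=6.59644
parabola through these three points peaks at t≈2.819 with x≈6.59705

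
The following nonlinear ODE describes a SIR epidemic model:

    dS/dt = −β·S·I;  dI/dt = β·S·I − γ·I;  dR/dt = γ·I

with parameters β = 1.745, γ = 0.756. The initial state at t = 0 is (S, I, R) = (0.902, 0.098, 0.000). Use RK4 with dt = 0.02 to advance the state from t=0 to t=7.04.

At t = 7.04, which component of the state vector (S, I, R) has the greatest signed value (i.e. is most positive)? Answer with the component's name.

t=0.000: state=(0.902, 0.098, 0.000)
step 1 (dt=0.02): k1=(-0.154, 0.080, 0.074), k2=(-0.155, 0.081, 0.075), k3=(-0.155, 0.081, 0.075), k4=(-0.156, 0.081, 0.075); state += dt/6·(k1+2k2+2k3+k4)
t=0.020: state=(0.899, 0.100, 0.001)
t=0.040: state=(0.896, 0.101, 0.003)
t=0.060: state=(0.893, 0.103, 0.005)
continuing one RK4 step at a time; state shown every 25 steps (Δt=0.5):
t=0.500: state=(0.813, 0.142, 0.045)
t=1.000: state=(0.703, 0.189, 0.108)
t=1.500: state=(0.586, 0.227, 0.187)
t=2.000: state=(0.476, 0.247, 0.277)
t=2.500: state=(0.383, 0.246, 0.371)
t=3.000: state=(0.311, 0.228, 0.461)
t=3.500: state=(0.258, 0.200, 0.542)
t=4.000: state=(0.220, 0.169, 0.612)
t=4.500: state=(0.192, 0.138, 0.670)
t=5.000: state=(0.173, 0.111, 0.716)
t=5.500: state=(0.158, 0.088, 0.754)
t=6.000: state=(0.148, 0.069, 0.783)
t=6.500: state=(0.140, 0.053, 0.806)
t=7.000: state=(0.135, 0.041, 0.824)
t=7.040: state=(0.134, 0.040, 0.825)
compare at T: S=0.134, I=0.040, R=0.825

largest component: R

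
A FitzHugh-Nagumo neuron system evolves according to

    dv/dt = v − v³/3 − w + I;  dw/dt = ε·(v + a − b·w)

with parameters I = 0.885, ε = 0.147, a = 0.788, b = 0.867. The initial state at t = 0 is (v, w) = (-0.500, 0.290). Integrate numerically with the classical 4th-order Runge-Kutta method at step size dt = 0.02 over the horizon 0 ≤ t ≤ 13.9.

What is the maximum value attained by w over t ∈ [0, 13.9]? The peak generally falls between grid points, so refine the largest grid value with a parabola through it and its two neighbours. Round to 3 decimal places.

max w = 1.758

t=0.000: state=(-0.500, 0.290)
step 1 (dt=0.02): k1=(0.137, 0.005), k2=(0.138, 0.006), k3=(0.138, 0.006), k4=(0.139, 0.006); state += dt/6·(k1+2k2+2k3+k4)
t=0.020: state=(-0.497, 0.290)
t=0.040: state=(-0.494, 0.290)
t=0.060: state=(-0.492, 0.290)
continuing one RK4 step at a time; state shown every 25 steps (Δt=0.5):
t=0.500: state=(-0.418, 0.295)
t=1.000: state=(-0.299, 0.308)
t=1.500: state=(-0.121, 0.329)
t=2.000: state=(0.152, 0.366)
t=2.500: state=(0.560, 0.424)
t=3.000: state=(1.078, 0.512)
t=3.500: state=(1.507, 0.630)
t=4.000: state=(1.699, 0.763)
t=4.500: state=(1.734, 0.895)
t=5.000: state=(1.707, 1.018)
t=5.500: state=(1.658, 1.131)
t=6.000: state=(1.602, 1.234)
t=6.500: state=(1.542, 1.325)
t=7.000: state=(1.481, 1.407)
t=7.500: state=(1.418, 1.480)
t=8.000: state=(1.354, 1.543)
t=8.500: state=(1.287, 1.598)
t=9.000: state=(1.217, 1.645)
t=9.500: state=(1.143, 1.683)
t=10.000: state=(1.063, 1.714)
t=10.500: state=(0.975, 1.737)
t=11.000: state=(0.876, 1.752)
t=11.500: state=(0.758, 1.758)
t=12.000: state=(0.611, 1.754)
t=12.500: state=(0.415, 1.739)
t=13.000: state=(0.131, 1.708)
t=13.500: state=(-0.302, 1.653)
t=13.900: state=(-0.786, 1.586)
largest grid value and its neighbours: w(11.560)=1.75807, w(11.580)=1.75808, w(11.600)=1.75807
parabola through these three points peaks at t≈11.582 with w≈1.75808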